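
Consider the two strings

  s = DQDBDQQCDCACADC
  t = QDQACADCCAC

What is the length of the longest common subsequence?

Taking Q [2,1], then D [5,2], then Q [6,3], then C [8,5], then D [9,7], then C [10,8], then C [12,9], then A [13,10], then C [15,11] gives a common subsequence of length 9. The LCS DP gives dp[15][11] = 9, so this is optimal.

9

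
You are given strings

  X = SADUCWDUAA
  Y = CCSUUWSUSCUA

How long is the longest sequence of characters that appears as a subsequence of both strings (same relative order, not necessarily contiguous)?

Let dp[i][j] be the LCS length of the first i characters of X and the first j characters of Y. dp[i][j] = dp[i-1][j-1]+1 when the i-th and j-th characters match, else max(dp[i-1][j], dp[i][j-1]).
    ·  C  C  S  U  U  W  S  U  S  C  U  A
 ·  0  0  0  0  0  0  0  0  0  0  0  0  0
 S  0  0  0  1  1  1  1  1  1  1  1  1  1
 A  0  0  0  1  1  1  1  1  1  1  1  1  2
 D  0  0  0  1  1  1  1  1  1  1  1  1  2
 U  0  0  0  1  2  2  2  2  2  2  2  2  2
 C  0  1  1  1  2  2  2  2  2  2  3  3  3
 W  0  1  1  1  2  2  3  3  3  3  3  3  3
 D  0  1  1  1  2  2  3  3  3  3  3  3  3
 U  0  1  1  1  2  3  3  3  4  4  4  4  4
 A  0  1  1  1  2  3  3  3  4  4  4  4  5
 A  0  1  1  1  2  3  3  3  4  4  4  4  5
dp[10][12] = 5. One LCS (by backtracking along matches): SUCUA.

5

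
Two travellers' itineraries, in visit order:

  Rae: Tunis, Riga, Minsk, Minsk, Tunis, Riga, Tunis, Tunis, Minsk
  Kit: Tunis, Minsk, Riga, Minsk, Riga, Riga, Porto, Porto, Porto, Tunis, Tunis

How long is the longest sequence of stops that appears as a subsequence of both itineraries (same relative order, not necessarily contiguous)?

6

Taking Tunis (Rae #1, Kit #1), then Riga (Rae #2, Kit #3), then Minsk (Rae #3, Kit #4), then Riga (Rae #6, Kit #6), then Tunis (Rae #7, Kit #10), then Tunis (Rae #8, Kit #11) gives a common subsequence of length 6. The LCS DP gives dp[9][11] = 6, so this is optimal.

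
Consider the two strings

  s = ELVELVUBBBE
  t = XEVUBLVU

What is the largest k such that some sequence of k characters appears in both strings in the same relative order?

Let dp[i][j] be the LCS length of the first i characters of s and the first j characters of t. dp[i][j] = dp[i-1][j-1]+1 when the i-th and j-th characters match, else max(dp[i-1][j], dp[i][j-1]).
    ·  X  E  V  U  B  L  V  U
 ·  0  0  0  0  0  0  0  0  0
 E  0  0  1  1  1  1  1  1  1
 L  0  0  1  1  1  1  2  2  2
 V  0  0  1  2  2  2  2  3  3
 E  0  0  1  2  2  2  2  3  3
 L  0  0  1  2  2  2  3  3  3
 V  0  0  1  2  2  2  3  4  4
 U  0  0  1  2  3  3  3  4  5
 B  0  0  1  2  3  4  4  4  5
 B  0  0  1  2  3  4  4  4  5
 B  0  0  1  2  3  4  4  4  5
 E  0  0  1  2  3  4  4  4  5
dp[11][8] = 5. One LCS (by backtracking along matches): EVLVU.

5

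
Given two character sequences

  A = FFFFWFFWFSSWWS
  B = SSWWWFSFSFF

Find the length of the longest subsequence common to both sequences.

One common subsequence of length 5: W at A[5]=B[4]; then W at A[8]=B[5]; then F at A[9]=B[6]; then S at A[10]=B[7]; then S at A[11]=B[9]. Since dp[14][11] = 5, nothing longer is possible.

5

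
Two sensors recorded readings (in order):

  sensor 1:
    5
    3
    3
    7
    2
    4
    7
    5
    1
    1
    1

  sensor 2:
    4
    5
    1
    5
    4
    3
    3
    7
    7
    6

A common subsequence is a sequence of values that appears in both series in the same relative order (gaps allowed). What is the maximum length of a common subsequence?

5

Let dp[i][j] be the LCS length of the first i values of sensor 1 and the first j values of sensor 2. dp[i][j] = dp[i-1][j-1]+1 when the i-th and j-th values match, else max(dp[i-1][j], dp[i][j-1]).
    ·  4  5  1  5  4  3  3  7  7  6
 ·  0  0  0  0  0  0  0  0  0  0  0
 5  0  0  1  1  1  1  1  1  1  1  1
 3  0  0  1  1  1  1  2  2  2  2  2
 3  0  0  1  1  1  1  2  3  3  3  3
 7  0  0  1  1  1  1  2  3  4  4  4
 2  0  0  1  1  1  1  2  3  4  4  4
 4  0  1  1  1  1  2  2  3  4  4  4
 7  0  1  1  1  1  2  2  3  4  5  5
 5  0  1  2  2  2  2  2  3  4  5  5
 1  0  1  2  3  3  3  3  3  4  5  5
 1  0  1  2  3  3  3  3  3  4  5  5
 1  0  1  2  3  3  3  3  3  4  5  5
dp[11][10] = 5. One LCS (by backtracking along matches): 5, 3, 3, 7, 7.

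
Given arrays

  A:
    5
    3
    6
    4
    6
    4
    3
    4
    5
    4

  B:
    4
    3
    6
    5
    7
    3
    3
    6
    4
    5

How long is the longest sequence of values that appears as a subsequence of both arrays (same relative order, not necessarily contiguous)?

Let dp[i][j] be the LCS length of the first i values of A and the first j values of B. dp[i][j] = dp[i-1][j-1]+1 when the i-th and j-th values match, else max(dp[i-1][j], dp[i][j-1]).
    ·  4  3  6  5  7  3  3  6  4  5
 ·  0  0  0  0  0  0  0  0  0  0  0
 5  0  0  0  0  1  1  1  1  1  1  1
 3  0  0  1  1  1  1  2  2  2  2  2
 6  0  0  1  2  2  2  2  2  3  3  3
 4  0  1  1  2  2  2  2  2  3  4  4
 6  0  1  1  2  2  2  2  2  3  4  4
 4  0  1  1  2  2  2  2  2  3  4  4
 3  0  1  2  2  2  2  3  3  3  4  4
 4  0  1  2  2  2  2  3  3  3  4  4
 5  0  1  2  2  3  3  3  3  3  4  5
 4  0  1  2  2  3  3  3  3  3  4  5
dp[10][10] = 5. One LCS (by backtracking along matches): 5, 3, 6, 4, 5.

5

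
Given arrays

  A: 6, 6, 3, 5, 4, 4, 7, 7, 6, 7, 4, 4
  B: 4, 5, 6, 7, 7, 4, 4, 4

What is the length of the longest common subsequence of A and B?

Match 6 [2,3], 7 [7,4], 7 [8,5], 4 [11,7], 4 [12,8] — 5 values in the same relative order in both. dp[12][8] = 5 confirms this is the maximum.

5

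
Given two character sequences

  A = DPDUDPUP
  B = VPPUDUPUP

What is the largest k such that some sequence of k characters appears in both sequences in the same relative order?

6

Pick P at A[2]=B[3]; then D at A[3]=B[5]; then U at A[4]=B[6]; then P at A[6]=B[7]; then U at A[7]=B[8]; then P at A[8]=B[9]; all 6 characters appear in both, in order, and the DP table's final entry dp[8][9] is also 6, so no common subsequence is longer.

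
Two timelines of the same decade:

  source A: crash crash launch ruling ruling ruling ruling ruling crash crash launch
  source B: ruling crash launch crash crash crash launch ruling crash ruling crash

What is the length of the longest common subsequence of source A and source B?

6

One common subsequence of length 6: crash at source A[1]=source B[5]; then crash at source A[2]=source B[6]; then launch at source A[3]=source B[7]; then ruling at source A[4]=source B[8]; then ruling at source A[8]=source B[10]; then crash at source A[10]=source B[11], and the DP table's final entry dp[11][11] is also 6, so no common subsequence is longer.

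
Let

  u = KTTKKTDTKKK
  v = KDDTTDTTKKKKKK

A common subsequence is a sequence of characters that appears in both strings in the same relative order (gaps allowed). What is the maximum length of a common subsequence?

8

One common subsequence of length 8: K at u[1]=v[1]; then T at u[2]=v[7]; then T at u[3]=v[8]; then K at u[4]=v[10]; then K at u[5]=v[11]; then K at u[9]=v[12]; then K at u[10]=v[13]; then K at u[11]=v[14]. Since dp[11][14] = 8, nothing longer is possible.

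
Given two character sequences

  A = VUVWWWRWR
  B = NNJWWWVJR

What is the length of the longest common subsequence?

Match W [4,4] → W [5,5] → W [6,6] → R [9,9] — 4 characters in the same relative order in both. dp[9][9] = 4 confirms this is the maximum.

4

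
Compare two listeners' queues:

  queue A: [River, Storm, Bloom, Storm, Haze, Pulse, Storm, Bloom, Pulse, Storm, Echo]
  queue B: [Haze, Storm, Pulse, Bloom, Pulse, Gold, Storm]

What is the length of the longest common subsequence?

5

Match Storm (queue A #4, queue B #2) → Pulse (queue A #6, queue B #3) → Bloom (queue A #8, queue B #4) → Pulse (queue A #9, queue B #5) → Storm (queue A #10, queue B #7) — 5 songs in the same relative order in both. The LCS DP gives dp[11][7] = 5, so this is optimal.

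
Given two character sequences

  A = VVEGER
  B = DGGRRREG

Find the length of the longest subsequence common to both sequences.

2

Let dp[i][j] be the LCS length of the first i characters of A and the first j characters of B. dp[i][j] = dp[i-1][j-1]+1 when the i-th and j-th characters match, else max(dp[i-1][j], dp[i][j-1]).
    ·  D  G  G  R  R  R  E  G
 ·  0  0  0  0  0  0  0  0  0
 V  0  0  0  0  0  0  0  0  0
 V  0  0  0  0  0  0  0  0  0
 E  0  0  0  0  0  0  0  1  1
 G  0  0  1  1  1  1  1  1  2
 E  0  0  1  1  1  1  1  2  2
 R  0  0  1  1  2  2  2  2  2
dp[6][8] = 2. One LCS (by backtracking along matches): EG.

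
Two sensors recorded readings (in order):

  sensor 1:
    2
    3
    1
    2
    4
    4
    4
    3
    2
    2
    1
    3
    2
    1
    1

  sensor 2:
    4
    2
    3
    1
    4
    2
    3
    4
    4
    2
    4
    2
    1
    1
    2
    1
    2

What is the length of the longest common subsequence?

Taking 2 [1,2], 3 [2,3], 1 [3,4], 2 [4,6], 4 [5,8], 4 [6,9], 4 [7,11], 2 [9,12], 2 [10,15], 1 [11,16], 2 [13,17] gives a common subsequence of length 11. The LCS DP gives dp[15][17] = 11, so this is optimal.

11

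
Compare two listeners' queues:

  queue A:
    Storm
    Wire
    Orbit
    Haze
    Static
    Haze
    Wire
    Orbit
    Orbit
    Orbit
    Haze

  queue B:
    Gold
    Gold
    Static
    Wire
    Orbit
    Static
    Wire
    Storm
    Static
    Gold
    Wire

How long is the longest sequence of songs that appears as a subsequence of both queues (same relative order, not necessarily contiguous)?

4

Taking Wire [2,4], Orbit [3,5], Static [5,9], Wire [7,11] gives a common subsequence of length 4, and the DP table's final entry dp[11][11] is also 4, so no common subsequence is longer.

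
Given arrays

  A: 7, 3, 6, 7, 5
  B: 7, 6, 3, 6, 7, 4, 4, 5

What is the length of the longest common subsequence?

5

Let dp[i][j] be the LCS length of the first i values of A and the first j values of B. dp[i][j] = dp[i-1][j-1]+1 when the i-th and j-th values match, else max(dp[i-1][j], dp[i][j-1]).
    ·  7  6  3  6  7  4  4  5
 ·  0  0  0  0  0  0  0  0  0
 7  0  1  1  1  1  1  1  1  1
 3  0  1  1  2  2  2  2  2  2
 6  0  1  2  2  3  3  3  3  3
 7  0  1  2  2  3  4  4  4  4
 5  0  1  2  2  3  4  4  4  5
dp[5][8] = 5. One LCS (by backtracking along matches): 7, 3, 6, 7, 5.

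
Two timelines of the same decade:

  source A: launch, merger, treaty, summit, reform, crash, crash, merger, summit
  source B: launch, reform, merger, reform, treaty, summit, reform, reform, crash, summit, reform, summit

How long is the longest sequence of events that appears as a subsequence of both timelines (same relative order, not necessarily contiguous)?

7

Pick launch [1,1]; then merger [2,3]; then treaty [3,5]; then summit [4,6]; then reform [5,8]; then crash [6,9]; then summit [9,12]; all 7 events appear in both, in order. The LCS DP gives dp[9][12] = 7, so this is optimal.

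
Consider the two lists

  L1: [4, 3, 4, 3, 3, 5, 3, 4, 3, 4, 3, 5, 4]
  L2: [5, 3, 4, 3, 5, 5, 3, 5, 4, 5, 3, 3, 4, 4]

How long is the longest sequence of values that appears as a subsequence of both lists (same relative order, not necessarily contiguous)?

Match 3 (L1 #2, L2 #2); then 4 (L1 #3, L2 #3); then 3 (L1 #4, L2 #4); then 3 (L1 #5, L2 #7); then 5 (L1 #6, L2 #10); then 3 (L1 #7, L2 #11); then 3 (L1 #9, L2 #12); then 4 (L1 #10, L2 #13); then 4 (L1 #13, L2 #14) — 9 values in the same relative order in both, and the DP table's final entry dp[13][14] is also 9, so no common subsequence is longer.

9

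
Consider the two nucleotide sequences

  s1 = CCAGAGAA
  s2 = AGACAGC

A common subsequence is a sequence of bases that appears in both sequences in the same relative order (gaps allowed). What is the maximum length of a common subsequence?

4

Let dp[i][j] be the LCS length of the first i bases of s1 and the first j bases of s2. dp[i][j] = dp[i-1][j-1]+1 when the i-th and j-th bases match, else max(dp[i-1][j], dp[i][j-1]).
    ·  A  G  A  C  A  G  C
 ·  0  0  0  0  0  0  0  0
 C  0  0  0  0  1  1  1  1
 C  0  0  0  0  1  1  1  2
 A  0  1  1  1  1  2  2  2
 G  0  1  2  2  2  2  3  3
 A  0  1  2  3  3  3  3  3
 G  0  1  2  3  3  3  4  4
 A  0  1  2  3  3  4  4  4
 A  0  1  2  3  3  4  4  4
dp[8][7] = 4. One LCS (by backtracking along matches): AGAG.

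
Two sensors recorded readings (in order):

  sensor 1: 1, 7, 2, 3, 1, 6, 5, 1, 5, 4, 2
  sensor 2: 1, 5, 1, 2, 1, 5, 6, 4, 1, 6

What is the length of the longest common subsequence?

Let dp[i][j] be the LCS length of the first i values of sensor 1 and the first j values of sensor 2. dp[i][j] = dp[i-1][j-1]+1 when the i-th and j-th values match, else max(dp[i-1][j], dp[i][j-1]).
    ·  1  5  1  2  1  5  6  4  1  6
 ·  0  0  0  0  0  0  0  0  0  0  0
 1  0  1  1  1  1  1  1  1  1  1  1
 7  0  1  1  1  1  1  1  1  1  1  1
 2  0  1  1  1  2  2  2  2  2  2  2
 3  0  1  1  1  2  2  2  2  2  2  2
 1  0  1  1  2  2  3  3  3  3  3  3
 6  0  1  1  2  2  3  3  4  4  4  4
 5  0  1  2  2  2  3  4  4  4  4  4
 1  0  1  2  3  3  3  4  4  4  5  5
 5  0  1  2  3  3  3  4  4  4  5  5
 4  0  1  2  3  3  3  4  4  5  5  5
 2  0  1  2  3  4  4  4  4  5  5  5
dp[11][10] = 5. One LCS (by backtracking along matches): 1, 2, 1, 6, 1.

5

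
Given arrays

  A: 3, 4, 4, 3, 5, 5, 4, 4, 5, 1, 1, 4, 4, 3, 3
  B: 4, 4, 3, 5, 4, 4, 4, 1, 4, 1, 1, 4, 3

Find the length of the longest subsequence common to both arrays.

10

One common subsequence of length 10: 4 at A[2]=B[1], then 4 at A[3]=B[2], then 3 at A[4]=B[3], then 5 at A[5]=B[4], then 4 at A[7]=B[7], then 4 at A[8]=B[9], then 1 at A[10]=B[10], then 1 at A[11]=B[11], then 4 at A[13]=B[12], then 3 at A[15]=B[13], and the DP table's final entry dp[15][13] is also 10, so no common subsequence is longer.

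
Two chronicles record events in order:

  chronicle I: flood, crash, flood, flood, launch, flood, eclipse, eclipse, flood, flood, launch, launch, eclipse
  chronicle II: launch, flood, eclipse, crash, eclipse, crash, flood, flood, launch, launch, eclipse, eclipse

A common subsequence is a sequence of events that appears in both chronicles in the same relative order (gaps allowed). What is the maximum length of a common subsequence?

One common subsequence of length 9: launch (chronicle I #5, chronicle II #1), flood (chronicle I #6, chronicle II #2), eclipse (chronicle I #7, chronicle II #3), eclipse (chronicle I #8, chronicle II #5), flood (chronicle I #9, chronicle II #7), flood (chronicle I #10, chronicle II #8), launch (chronicle I #11, chronicle II #9), launch (chronicle I #12, chronicle II #10), eclipse (chronicle I #13, chronicle II #12). The LCS DP gives dp[13][12] = 9, so this is optimal.

9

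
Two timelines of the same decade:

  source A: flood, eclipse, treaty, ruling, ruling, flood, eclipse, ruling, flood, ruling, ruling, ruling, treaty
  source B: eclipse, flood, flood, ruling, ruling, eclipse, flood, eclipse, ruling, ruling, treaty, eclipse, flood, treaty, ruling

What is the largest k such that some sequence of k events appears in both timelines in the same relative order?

8

Taking flood at source A[1]=source B[3]; then ruling at source A[4]=source B[4]; then ruling at source A[5]=source B[5]; then flood at source A[6]=source B[7]; then eclipse at source A[7]=source B[8]; then ruling at source A[8]=source B[10]; then flood at source A[9]=source B[13]; then ruling at source A[12]=source B[15] gives a common subsequence of length 8. The LCS DP gives dp[13][15] = 8, so this is optimal.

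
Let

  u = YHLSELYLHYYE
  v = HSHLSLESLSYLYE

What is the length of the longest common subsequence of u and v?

Match H (u #2, v #3), L (u #3, v #4), S (u #4, v #5), E (u #5, v #7), L (u #6, v #9), Y (u #7, v #11), L (u #8, v #12), Y (u #11, v #13), E (u #12, v #14) — 9 characters in the same relative order in both, and the DP table's final entry dp[12][14] is also 9, so no common subsequence is longer.

9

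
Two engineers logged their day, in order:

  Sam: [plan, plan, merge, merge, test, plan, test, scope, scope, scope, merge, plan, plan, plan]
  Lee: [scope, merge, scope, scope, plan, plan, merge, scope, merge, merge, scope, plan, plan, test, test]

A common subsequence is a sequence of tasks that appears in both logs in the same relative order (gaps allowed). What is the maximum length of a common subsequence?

Taking plan [1,5]; then plan [2,6]; then merge [3,9]; then merge [4,10]; then scope [10,11]; then plan [12,12]; then plan [13,13] gives a common subsequence of length 7, and the DP table's final entry dp[14][15] is also 7, so no common subsequence is longer.

7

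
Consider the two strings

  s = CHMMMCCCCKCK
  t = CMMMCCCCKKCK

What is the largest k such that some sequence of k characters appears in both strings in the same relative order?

Let dp[i][j] be the LCS length of the first i characters of s and the first j characters of t. dp[i][j] = dp[i-1][j-1]+1 when the i-th and j-th characters match, else max(dp[i-1][j], dp[i][j-1]).
    ·  C  M  M  M  C  C  C  C  K  K  C  K
 ·  0  0  0  0  0  0  0  0  0  0  0  0  0
 C  0  1  1  1  1  1  1  1  1  1  1  1  1
 H  0  1  1  1  1  1  1  1  1  1  1  1  1
 M  0  1  2  2  2  2  2  2  2  2  2  2  2
 M  0  1  2  3  3  3  3  3  3  3  3  3  3
 M  0  1  2  3  4  4  4  4  4  4  4  4  4
 C  0  1  2  3  4  5  5  5  5  5  5  5  5
 C  0  1  2  3  4  5  6  6  6  6  6  6  6
 C  0  1  2  3  4  5  6  7  7  7  7  7  7
 C  0  1  2  3  4  5  6  7  8  8  8  8  8
 K  0  1  2  3  4  5  6  7  8  9  9  9  9
 C  0  1  2  3  4  5  6  7  8  9  9 10 10
 K  0  1  2  3  4  5  6  7  8  9 10 10 11
dp[12][12] = 11. One LCS (by backtracking along matches): CMMMCCCCKCK.

11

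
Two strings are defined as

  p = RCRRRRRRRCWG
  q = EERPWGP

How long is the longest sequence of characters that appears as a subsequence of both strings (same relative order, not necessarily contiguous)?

3

Let dp[i][j] be the LCS length of the first i characters of p and the first j characters of q. dp[i][j] = dp[i-1][j-1]+1 when the i-th and j-th characters match, else max(dp[i-1][j], dp[i][j-1]).
    ·  E  E  R  P  W  G  P
 ·  0  0  0  0  0  0  0  0
 R  0  0  0  1  1  1  1  1
 C  0  0  0  1  1  1  1  1
 R  0  0  0  1  1  1  1  1
 R  0  0  0  1  1  1  1  1
 R  0  0  0  1  1  1  1  1
 R  0  0  0  1  1  1  1  1
 R  0  0  0  1  1  1  1  1
 R  0  0  0  1  1  1  1  1
 R  0  0  0  1  1  1  1  1
 C  0  0  0  1  1  1  1  1
 W  0  0  0  1  1  2  2  2
 G  0  0  0  1  1  2  3  3
dp[12][7] = 3. One LCS (by backtracking along matches): RWG.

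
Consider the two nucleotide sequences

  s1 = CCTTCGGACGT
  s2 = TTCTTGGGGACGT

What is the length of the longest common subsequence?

Let dp[i][j] be the LCS length of the first i bases of s1 and the first j bases of s2. dp[i][j] = dp[i-1][j-1]+1 when the i-th and j-th bases match, else max(dp[i-1][j], dp[i][j-1]).
    ·  T  T  C  T  T  G  G  G  G  A  C  G  T
 ·  0  0  0  0  0  0  0  0  0  0  0  0  0  0
 C  0  0  0  1  1  1  1  1  1  1  1  1  1  1
 C  0  0  0  1  1  1  1  1  1  1  1  2  2  2
 T  0  1  1  1  2  2  2  2  2  2  2  2  2  3
 T  0  1  2  2  2  3  3  3  3  3  3  3  3  3
 C  0  1  2  3  3  3  3  3  3  3  3  4  4  4
 G  0  1  2  3  3  3  4  4  4  4  4  4  5  5
 G  0  1  2  3  3  3  4  5  5  5  5  5  5  5
 A  0  1  2  3  3  3  4  5  5  5  6  6  6  6
 C  0  1  2  3  3  3  4  5  5  5  6  7  7  7
 G  0  1  2  3  3  3  4  5  6  6  6  7  8  8
 T  0  1  2  3  4  4  4  5  6  6  6  7  8  9
dp[11][13] = 9. One LCS (by backtracking along matches): CTTGGACGT.

9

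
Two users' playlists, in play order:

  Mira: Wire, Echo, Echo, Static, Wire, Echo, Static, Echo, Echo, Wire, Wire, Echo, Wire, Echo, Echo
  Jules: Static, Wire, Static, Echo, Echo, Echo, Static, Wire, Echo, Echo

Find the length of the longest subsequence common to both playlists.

Match Static [4,1], then Wire [5,2], then Static [7,3], then Echo [8,4], then Echo [9,5], then Echo [12,6], then Wire [13,8], then Echo [14,9], then Echo [15,10] — 9 songs in the same relative order in both, and the DP table's final entry dp[15][10] is also 9, so no common subsequence is longer.

9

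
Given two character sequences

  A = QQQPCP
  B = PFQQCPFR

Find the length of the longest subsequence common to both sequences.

4

Let dp[i][j] be the LCS length of the first i characters of A and the first j characters of B. dp[i][j] = dp[i-1][j-1]+1 when the i-th and j-th characters match, else max(dp[i-1][j], dp[i][j-1]).
    ·  P  F  Q  Q  C  P  F  R
 ·  0  0  0  0  0  0  0  0  0
 Q  0  0  0  1  1  1  1  1  1
 Q  0  0  0  1  2  2  2  2  2
 Q  0  0  0  1  2  2  2  2  2
 P  0  1  1  1  2  2  3  3  3
 C  0  1  1  1  2  3  3  3  3
 P  0  1  1  1  2  3  4  4  4
dp[6][8] = 4. One LCS (by backtracking along matches): QQCP.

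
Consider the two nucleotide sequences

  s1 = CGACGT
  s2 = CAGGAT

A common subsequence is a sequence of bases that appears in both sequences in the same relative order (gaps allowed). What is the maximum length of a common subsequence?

4

Match C (s1 #1, s2 #1) → G (s1 #2, s2 #4) → A (s1 #3, s2 #5) → T (s1 #6, s2 #6) — 4 bases in the same relative order in both. dp[6][6] = 4 confirms this is the maximum.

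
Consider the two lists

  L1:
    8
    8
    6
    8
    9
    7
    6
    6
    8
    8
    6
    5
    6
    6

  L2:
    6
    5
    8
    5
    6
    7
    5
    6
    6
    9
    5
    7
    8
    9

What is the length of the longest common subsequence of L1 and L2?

One common subsequence of length 6: 8 [1,3], 6 [3,5], 7 [6,6], 6 [7,8], 6 [8,9], 8 [9,13]. dp[14][14] = 6 confirms this is the maximum.

6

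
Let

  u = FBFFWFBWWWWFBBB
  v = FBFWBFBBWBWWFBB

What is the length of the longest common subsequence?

Match F (u #1, v #1), then B (u #2, v #2), then F (u #4, v #3), then W (u #5, v #4), then F (u #6, v #6), then B (u #7, v #8), then W (u #8, v #9), then W (u #10, v #11), then W (u #11, v #12), then F (u #12, v #13), then B (u #14, v #14), then B (u #15, v #15) — 12 characters in the same relative order in both. Since dp[15][15] = 12, nothing longer is possible.

12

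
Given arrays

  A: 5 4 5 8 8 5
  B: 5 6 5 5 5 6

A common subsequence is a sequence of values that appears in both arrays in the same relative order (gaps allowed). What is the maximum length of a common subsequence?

Let dp[i][j] be the LCS length of the first i values of A and the first j values of B. dp[i][j] = dp[i-1][j-1]+1 when the i-th and j-th values match, else max(dp[i-1][j], dp[i][j-1]).
    ·  5  6  5  5  5  6
 ·  0  0  0  0  0  0  0
 5  0  1  1  1  1  1  1
 4  0  1  1  1  1  1  1
 5  0  1  1  2  2  2  2
 8  0  1  1  2  2  2  2
 8  0  1  1  2  2  2  2
 5  0  1  1  2  3  3  3
dp[6][6] = 3. One LCS (by backtracking along matches): 5, 5, 5.

3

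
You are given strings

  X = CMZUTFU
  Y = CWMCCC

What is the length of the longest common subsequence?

Let dp[i][j] be the LCS length of the first i characters of X and the first j characters of Y. dp[i][j] = dp[i-1][j-1]+1 when the i-th and j-th characters match, else max(dp[i-1][j], dp[i][j-1]).
    ·  C  W  M  C  C  C
 ·  0  0  0  0  0  0  0
 C  0  1  1  1  1  1  1
 M  0  1  1  2  2  2  2
 Z  0  1  1  2  2  2  2
 U  0  1  1  2  2  2  2
 T  0  1  1  2  2  2  2
 F  0  1  1  2  2  2  2
 U  0  1  1  2  2  2  2
dp[7][6] = 2. One LCS (by backtracking along matches): CM.

2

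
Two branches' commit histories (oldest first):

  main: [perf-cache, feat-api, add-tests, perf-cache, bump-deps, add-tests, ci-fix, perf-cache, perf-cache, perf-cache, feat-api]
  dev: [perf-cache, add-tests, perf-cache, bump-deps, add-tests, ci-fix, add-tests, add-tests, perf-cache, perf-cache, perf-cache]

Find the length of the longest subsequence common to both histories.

One common subsequence of length 9: perf-cache [1,1] → add-tests [3,2] → perf-cache [4,3] → bump-deps [5,4] → add-tests [6,5] → ci-fix [7,6] → perf-cache [8,9] → perf-cache [9,10] → perf-cache [10,11]. Since dp[11][11] = 9, nothing longer is possible.

9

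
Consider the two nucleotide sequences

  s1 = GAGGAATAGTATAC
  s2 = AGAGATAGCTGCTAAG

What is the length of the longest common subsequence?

10

Taking G at s1[1]=s2[2]; then A at s1[2]=s2[3]; then G at s1[4]=s2[4]; then A at s1[5]=s2[5]; then A at s1[6]=s2[7]; then T at s1[7]=s2[10]; then G at s1[9]=s2[11]; then T at s1[10]=s2[13]; then A at s1[11]=s2[14]; then A at s1[13]=s2[15] gives a common subsequence of length 10. Since dp[14][16] = 10, nothing longer is possible.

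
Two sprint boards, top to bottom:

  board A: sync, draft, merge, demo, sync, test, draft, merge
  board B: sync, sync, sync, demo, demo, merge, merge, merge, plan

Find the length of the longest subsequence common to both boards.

Pick sync (board A #1, board B #3) → merge (board A #3, board B #7) → merge (board A #8, board B #8); all 3 tasks appear in both, in order. Since dp[8][9] = 3, nothing longer is possible.

3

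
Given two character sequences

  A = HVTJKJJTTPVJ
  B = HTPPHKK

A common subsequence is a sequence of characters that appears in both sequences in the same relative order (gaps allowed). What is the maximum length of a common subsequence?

3

Taking H [1,1], T [3,2], K [5,7] gives a common subsequence of length 3, and the DP table's final entry dp[12][7] is also 3, so no common subsequence is longer.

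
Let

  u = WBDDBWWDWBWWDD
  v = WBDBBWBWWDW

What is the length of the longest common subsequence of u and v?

9

One common subsequence of length 9: W (u #1, v #1); then B (u #2, v #2); then D (u #3, v #3); then B (u #5, v #5); then W (u #9, v #6); then B (u #10, v #7); then W (u #11, v #8); then W (u #12, v #9); then D (u #13, v #10). dp[14][11] = 9 confirms this is the maximum.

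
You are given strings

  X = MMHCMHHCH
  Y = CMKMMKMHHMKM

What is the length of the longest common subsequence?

5

Let dp[i][j] be the LCS length of the first i characters of X and the first j characters of Y. dp[i][j] = dp[i-1][j-1]+1 when the i-th and j-th characters match, else max(dp[i-1][j], dp[i][j-1]).
    ·  C  M  K  M  M  K  M  H  H  M  K  M
 ·  0  0  0  0  0  0  0  0  0  0  0  0  0
 M  0  0  1  1  1  1  1  1  1  1  1  1  1
 M  0  0  1  1  2  2  2  2  2  2  2  2  2
 H  0  0  1  1  2  2  2  2  3  3  3  3  3
 C  0  1  1  1  2  2  2  2  3  3  3  3  3
 M  0  1  2  2  2  3  3  3  3  3  4  4  4
 H  0  1  2  2  2  3  3  3  4  4  4  4  4
 H  0  1  2  2  2  3  3  3  4  5  5  5  5
 C  0  1  2  2  2  3  3  3  4  5  5  5  5
 H  0  1  2  2  2  3  3  3  4  5  5  5  5
dp[9][12] = 5. One LCS (by backtracking along matches): MMMHH.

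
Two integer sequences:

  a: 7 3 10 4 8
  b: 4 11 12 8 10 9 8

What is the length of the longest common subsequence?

Pick 10 at a[3]=b[5], then 8 at a[5]=b[7]; all 2 values appear in both, in order. dp[5][7] = 2 confirms this is the maximum.

2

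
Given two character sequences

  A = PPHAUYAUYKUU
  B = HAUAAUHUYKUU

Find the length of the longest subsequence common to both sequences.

Match H [3,1], A [4,2], U [5,3], A [7,5], U [8,8], Y [9,9], K [10,10], U [11,11], U [12,12] — 9 characters in the same relative order in both. dp[12][12] = 9 confirms this is the maximum.

9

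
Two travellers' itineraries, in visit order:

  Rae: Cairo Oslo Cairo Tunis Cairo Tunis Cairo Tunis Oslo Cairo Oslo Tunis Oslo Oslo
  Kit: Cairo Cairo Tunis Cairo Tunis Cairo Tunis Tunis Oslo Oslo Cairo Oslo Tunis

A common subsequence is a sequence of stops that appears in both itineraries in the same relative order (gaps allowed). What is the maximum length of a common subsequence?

Match Cairo at Rae[1]=Kit[1] → Cairo at Rae[3]=Kit[2] → Tunis at Rae[4]=Kit[3] → Cairo at Rae[5]=Kit[4] → Tunis at Rae[6]=Kit[5] → Cairo at Rae[7]=Kit[6] → Tunis at Rae[8]=Kit[8] → Oslo at Rae[9]=Kit[10] → Cairo at Rae[10]=Kit[11] → Oslo at Rae[11]=Kit[12] → Tunis at Rae[12]=Kit[13] — 11 stops in the same relative order in both. dp[14][13] = 11 confirms this is the maximum.

11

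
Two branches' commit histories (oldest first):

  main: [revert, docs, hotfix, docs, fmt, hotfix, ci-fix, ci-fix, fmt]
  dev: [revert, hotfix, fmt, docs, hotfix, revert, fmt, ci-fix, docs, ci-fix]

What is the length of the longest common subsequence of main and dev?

Taking revert (main #1, dev #1) → docs (main #2, dev #4) → hotfix (main #3, dev #5) → fmt (main #5, dev #7) → ci-fix (main #7, dev #8) → ci-fix (main #8, dev #10) gives a common subsequence of length 6. Since dp[9][10] = 6, nothing longer is possible.

6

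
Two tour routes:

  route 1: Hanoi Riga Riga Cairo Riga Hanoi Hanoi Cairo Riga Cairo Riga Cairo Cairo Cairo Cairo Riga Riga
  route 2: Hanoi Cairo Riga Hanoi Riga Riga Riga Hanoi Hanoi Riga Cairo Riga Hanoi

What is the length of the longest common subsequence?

Taking Hanoi [1,4], Riga [2,5], Riga [3,6], Riga [5,7], Hanoi [6,8], Hanoi [7,9], Riga [9,10], Cairo [10,11], Riga [11,12] gives a common subsequence of length 9. Since dp[17][13] = 9, nothing longer is possible.

9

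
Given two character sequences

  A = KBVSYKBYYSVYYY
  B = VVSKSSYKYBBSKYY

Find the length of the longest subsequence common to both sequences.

Pick K (A #1, B #4); then S (A #4, B #6); then Y (A #5, B #7); then K (A #6, B #8); then B (A #7, B #11); then S (A #10, B #12); then Y (A #13, B #14); then Y (A #14, B #15); all 8 characters appear in both, in order. dp[14][15] = 8 confirms this is the maximum.

8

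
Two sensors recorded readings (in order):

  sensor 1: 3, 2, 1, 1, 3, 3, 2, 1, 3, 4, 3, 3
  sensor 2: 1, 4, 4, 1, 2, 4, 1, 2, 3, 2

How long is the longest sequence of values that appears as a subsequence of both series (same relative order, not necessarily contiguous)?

Let dp[i][j] be the LCS length of the first i values of sensor 1 and the first j values of sensor 2. dp[i][j] = dp[i-1][j-1]+1 when the i-th and j-th values match, else max(dp[i-1][j], dp[i][j-1]).
    ·  1  4  4  1  2  4  1  2  3  2
 ·  0  0  0  0  0  0  0  0  0  0  0
 3  0  0  0  0  0  0  0  0  0  1  1
 2  0  0  0  0  0  1  1  1  1  1  2
 1  0  1  1  1  1  1  1  2  2  2  2
 1  0  1  1  1  2  2  2  2  2  2  2
 3  0  1  1  1  2  2  2  2  2  3  3
 3  0  1  1  1  2  2  2  2  2  3  3
 2  0  1  1  1  2  3  3  3  3  3  4
 1  0  1  1  1  2  3  3  4  4  4  4
 3  0  1  1  1  2  3  3  4  4  5  5
 4  0  1  2  2  2  3  4  4  4  5  5
 3  0  1  2  2  2  3  4  4  4  5  5
 3  0  1  2  2  2  3  4  4  4  5  5
dp[12][10] = 5. One LCS (by backtracking along matches): 1, 1, 2, 1, 3.

5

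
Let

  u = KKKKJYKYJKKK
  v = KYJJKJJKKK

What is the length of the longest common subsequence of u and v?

Let dp[i][j] be the LCS length of the first i characters of u and the first j characters of v. dp[i][j] = dp[i-1][j-1]+1 when the i-th and j-th characters match, else max(dp[i-1][j], dp[i][j-1]).
    ·  K  Y  J  J  K  J  J  K  K  K
 ·  0  0  0  0  0  0  0  0  0  0  0
 K  0  1  1  1  1  1  1  1  1  1  1
 K  0  1  1  1  1  2  2  2  2  2  2
 K  0  1  1  1  1  2  2  2  3  3  3
 K  0  1  1  1  1  2  2  2  3  4  4
 J  0  1  1  2  2  2  3  3  3  4  4
 Y  0  1  2  2  2  2  3  3  3  4  4
 K  0  1  2  2  2  3  3  3  4  4  5
 Y  0  1  2  2  2  3  3  3  4  4  5
 J  0  1  2  3  3  3  4  4  4  4  5
 K  0  1  2  3  3  4  4  4  5  5  5
 K  0  1  2  3  3  4  4  4  5  6  6
 K  0  1  2  3  3  4  4  4  5  6  7
dp[12][10] = 7. One LCS (by backtracking along matches): KKJJKKK.

7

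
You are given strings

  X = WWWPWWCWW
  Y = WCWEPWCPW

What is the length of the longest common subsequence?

6

Let dp[i][j] be the LCS length of the first i characters of X and the first j characters of Y. dp[i][j] = dp[i-1][j-1]+1 when the i-th and j-th characters match, else max(dp[i-1][j], dp[i][j-1]).
    ·  W  C  W  E  P  W  C  P  W
 ·  0  0  0  0  0  0  0  0  0  0
 W  0  1  1  1  1  1  1  1  1  1
 W  0  1  1  2  2  2  2  2  2  2
 W  0  1  1  2  2  2  3  3  3  3
 P  0  1  1  2  2  3  3  3  4  4
 W  0  1  1  2  2  3  4  4  4  5
 W  0  1  1  2  2  3  4  4  4  5
 C  0  1  2  2  2  3  4  5  5  5
 W  0  1  2  3  3  3  4  5  5  6
 W  0  1  2  3  3  3  4  5  5  6
dp[9][9] = 6. One LCS (by backtracking along matches): WWPWCW.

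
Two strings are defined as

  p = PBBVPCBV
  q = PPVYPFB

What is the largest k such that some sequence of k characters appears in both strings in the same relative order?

4

Match P [1,2], V [4,3], P [5,5], B [7,7] — 4 characters in the same relative order in both. Since dp[8][7] = 4, nothing longer is possible.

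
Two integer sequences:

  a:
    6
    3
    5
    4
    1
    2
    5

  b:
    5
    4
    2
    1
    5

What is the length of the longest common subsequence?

Let dp[i][j] be the LCS length of the first i values of a and the first j values of b. dp[i][j] = dp[i-1][j-1]+1 when the i-th and j-th values match, else max(dp[i-1][j], dp[i][j-1]).
    ·  5  4  2  1  5
 ·  0  0  0  0  0  0
 6  0  0  0  0  0  0
 3  0  0  0  0  0  0
 5  0  1  1  1  1  1
 4  0  1  2  2  2  2
 1  0  1  2  2  3  3
 2  0  1  2  3  3  3
 5  0  1  2  3  3  4
dp[7][5] = 4. One LCS (by backtracking along matches): 5, 4, 1, 5.

4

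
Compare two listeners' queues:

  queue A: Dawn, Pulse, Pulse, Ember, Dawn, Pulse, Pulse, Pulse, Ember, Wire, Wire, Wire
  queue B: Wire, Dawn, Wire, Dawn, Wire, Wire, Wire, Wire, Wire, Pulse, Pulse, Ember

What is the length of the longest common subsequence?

Taking Dawn [1,2]; then Dawn [5,4]; then Pulse [7,10]; then Pulse [8,11]; then Ember [9,12] gives a common subsequence of length 5. The LCS DP gives dp[12][12] = 5, so this is optimal.

5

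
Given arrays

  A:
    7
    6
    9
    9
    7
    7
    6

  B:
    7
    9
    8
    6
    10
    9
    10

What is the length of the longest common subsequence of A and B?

Let dp[i][j] be the LCS length of the first i values of A and the first j values of B. dp[i][j] = dp[i-1][j-1]+1 when the i-th and j-th values match, else max(dp[i-1][j], dp[i][j-1]).
    ·  7  9  8  6 10  9 10
 ·  0  0  0  0  0  0  0  0
 7  0  1  1  1  1  1  1  1
 6  0  1  1  1  2  2  2  2
 9  0  1  2  2  2  2  3  3
 9  0  1  2  2  2  2  3  3
 7  0  1  2  2  2  2  3  3
 7  0  1  2  2  2  2  3  3
 6  0  1  2  2  3  3  3  3
dp[7][7] = 3. One LCS (by backtracking along matches): 7, 6, 9.

3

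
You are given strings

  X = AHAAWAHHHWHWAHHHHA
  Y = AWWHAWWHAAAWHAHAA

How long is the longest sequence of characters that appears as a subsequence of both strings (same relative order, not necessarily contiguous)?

Match A at X[1]=Y[5], H at X[2]=Y[8], A at X[3]=Y[9], A at X[4]=Y[10], A at X[6]=Y[11], W at X[10]=Y[12], H at X[11]=Y[13], A at X[13]=Y[14], H at X[14]=Y[15], A at X[18]=Y[17] — 10 characters in the same relative order in both, and the DP table's final entry dp[18][17] is also 10, so no common subsequence is longer.

10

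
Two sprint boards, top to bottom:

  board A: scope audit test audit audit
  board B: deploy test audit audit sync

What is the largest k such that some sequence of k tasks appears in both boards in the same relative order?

3

One common subsequence of length 3: test [3,2], then audit [4,3], then audit [5,4]. dp[5][5] = 3 confirms this is the maximum.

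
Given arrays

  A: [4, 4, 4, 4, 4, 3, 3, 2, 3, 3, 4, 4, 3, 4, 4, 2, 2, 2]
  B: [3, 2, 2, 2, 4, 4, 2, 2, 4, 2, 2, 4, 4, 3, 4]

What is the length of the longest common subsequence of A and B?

8

Pick 4 at A[1]=B[5]; then 4 at A[2]=B[6]; then 4 at A[3]=B[9]; then 2 at A[8]=B[11]; then 4 at A[11]=B[12]; then 4 at A[12]=B[13]; then 3 at A[13]=B[14]; then 4 at A[15]=B[15]; all 8 values appear in both, in order. dp[18][15] = 8 confirms this is the maximum.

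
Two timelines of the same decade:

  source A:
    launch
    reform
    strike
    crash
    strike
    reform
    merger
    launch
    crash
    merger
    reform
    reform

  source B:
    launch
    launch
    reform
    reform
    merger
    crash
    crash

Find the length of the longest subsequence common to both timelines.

Match launch (source A #1, source B #2); then reform (source A #2, source B #3); then reform (source A #6, source B #4); then merger (source A #7, source B #5); then crash (source A #9, source B #7) — 5 events in the same relative order in both. The LCS DP gives dp[12][7] = 5, so this is optimal.

5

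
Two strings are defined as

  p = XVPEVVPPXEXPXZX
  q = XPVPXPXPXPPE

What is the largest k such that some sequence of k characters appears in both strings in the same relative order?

Match X at p[1]=q[1], then P at p[3]=q[2], then V at p[6]=q[3], then P at p[7]=q[4], then P at p[8]=q[6], then X at p[9]=q[7], then X at p[11]=q[9], then P at p[12]=q[11] — 8 characters in the same relative order in both. The LCS DP gives dp[15][12] = 8, so this is optimal.

8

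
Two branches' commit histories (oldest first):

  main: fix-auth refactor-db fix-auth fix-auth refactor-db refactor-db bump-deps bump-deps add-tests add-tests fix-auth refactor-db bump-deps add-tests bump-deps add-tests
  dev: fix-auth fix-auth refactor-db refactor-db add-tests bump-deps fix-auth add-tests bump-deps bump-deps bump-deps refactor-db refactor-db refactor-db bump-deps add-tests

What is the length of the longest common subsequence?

Taking fix-auth at main[3]=dev[1], fix-auth at main[4]=dev[2], refactor-db at main[5]=dev[3], refactor-db at main[6]=dev[4], bump-deps at main[7]=dev[10], bump-deps at main[8]=dev[11], refactor-db at main[12]=dev[14], bump-deps at main[15]=dev[15], add-tests at main[16]=dev[16] gives a common subsequence of length 9. Since dp[16][16] = 9, nothing longer is possible.

9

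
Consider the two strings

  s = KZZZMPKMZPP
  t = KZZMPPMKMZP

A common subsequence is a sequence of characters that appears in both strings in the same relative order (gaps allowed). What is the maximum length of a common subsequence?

9

Let dp[i][j] be the LCS length of the first i characters of s and the first j characters of t. dp[i][j] = dp[i-1][j-1]+1 when the i-th and j-th characters match, else max(dp[i-1][j], dp[i][j-1]).
    ·  K  Z  Z  M  P  P  M  K  M  Z  P
 ·  0  0  0  0  0  0  0  0  0  0  0  0
 K  0  1  1  1  1  1  1  1  1  1  1  1
 Z  0  1  2  2  2  2  2  2  2  2  2  2
 Z  0  1  2  3  3  3  3  3  3  3  3  3
 Z  0  1  2  3  3  3  3  3  3  3  4  4
 M  0  1  2  3  4  4  4  4  4  4  4  4
 P  0  1  2  3  4  5  5  5  5  5  5  5
 K  0  1  2  3  4  5  5  5  6  6  6  6
 M  0  1  2  3  4  5  5  6  6  7  7  7
 Z  0  1  2  3  4  5  5  6  6  7  8  8
 P  0  1  2  3  4  5  6  6  6  7  8  9
 P  0  1  2  3  4  5  6  6  6  7  8  9
dp[11][11] = 9. One LCS (by backtracking along matches): KZZMPKMZP.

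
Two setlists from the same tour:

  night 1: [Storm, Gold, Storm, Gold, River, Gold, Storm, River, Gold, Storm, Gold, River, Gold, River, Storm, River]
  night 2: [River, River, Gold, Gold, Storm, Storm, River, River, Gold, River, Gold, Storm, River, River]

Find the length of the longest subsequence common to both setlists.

Match Storm [1,5]; then Storm [3,6]; then River [5,8]; then Gold [6,9]; then River [8,10]; then Gold [9,11]; then Storm [10,12]; then River [14,13]; then River [16,14] — 9 songs in the same relative order in both. dp[16][14] = 9 confirms this is the maximum.

9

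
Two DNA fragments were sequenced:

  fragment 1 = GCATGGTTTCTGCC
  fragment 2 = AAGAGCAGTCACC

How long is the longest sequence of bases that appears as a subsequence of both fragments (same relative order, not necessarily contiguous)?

Match G at fragment 1[1]=fragment 2[5] → C at fragment 1[2]=fragment 2[6] → A at fragment 1[3]=fragment 2[7] → G at fragment 1[6]=fragment 2[8] → T at fragment 1[9]=fragment 2[9] → C at fragment 1[10]=fragment 2[10] → C at fragment 1[13]=fragment 2[12] → C at fragment 1[14]=fragment 2[13] — 8 bases in the same relative order in both, and the DP table's final entry dp[14][13] is also 8, so no common subsequence is longer.

8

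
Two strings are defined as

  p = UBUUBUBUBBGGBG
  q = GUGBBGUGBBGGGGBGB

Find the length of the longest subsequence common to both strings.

10

Taking U at p[1]=q[2] → B at p[2]=q[4] → B at p[5]=q[5] → U at p[6]=q[7] → B at p[7]=q[9] → B at p[9]=q[10] → G at p[11]=q[13] → G at p[12]=q[14] → B at p[13]=q[15] → G at p[14]=q[16] gives a common subsequence of length 10. The LCS DP gives dp[14][17] = 10, so this is optimal.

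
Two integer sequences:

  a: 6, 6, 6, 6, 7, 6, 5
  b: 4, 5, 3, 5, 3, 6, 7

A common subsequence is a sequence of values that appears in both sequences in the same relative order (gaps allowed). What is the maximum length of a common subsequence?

2

Match 6 (a #4, b #6), 7 (a #5, b #7) — 2 values in the same relative order in both. The LCS DP gives dp[7][7] = 2, so this is optimal.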